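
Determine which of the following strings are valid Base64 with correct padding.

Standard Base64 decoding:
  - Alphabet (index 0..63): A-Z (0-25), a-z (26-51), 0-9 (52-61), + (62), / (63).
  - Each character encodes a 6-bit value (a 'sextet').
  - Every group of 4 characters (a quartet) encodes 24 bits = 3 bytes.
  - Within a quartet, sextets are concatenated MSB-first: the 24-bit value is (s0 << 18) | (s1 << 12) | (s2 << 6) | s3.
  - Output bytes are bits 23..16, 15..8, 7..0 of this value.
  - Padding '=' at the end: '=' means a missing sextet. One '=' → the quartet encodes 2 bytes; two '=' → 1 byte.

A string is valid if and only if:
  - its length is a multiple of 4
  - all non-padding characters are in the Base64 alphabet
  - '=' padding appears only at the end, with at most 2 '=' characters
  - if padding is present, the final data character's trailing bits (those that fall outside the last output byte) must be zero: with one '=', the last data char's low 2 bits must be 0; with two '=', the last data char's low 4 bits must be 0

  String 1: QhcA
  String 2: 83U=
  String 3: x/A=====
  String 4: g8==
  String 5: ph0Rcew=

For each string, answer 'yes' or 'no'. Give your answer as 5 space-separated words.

String 1: 'QhcA' → valid
String 2: '83U=' → valid
String 3: 'x/A=====' → invalid (5 pad chars (max 2))
String 4: 'g8==' → invalid (bad trailing bits)
String 5: 'ph0Rcew=' → valid

Answer: yes yes no no yes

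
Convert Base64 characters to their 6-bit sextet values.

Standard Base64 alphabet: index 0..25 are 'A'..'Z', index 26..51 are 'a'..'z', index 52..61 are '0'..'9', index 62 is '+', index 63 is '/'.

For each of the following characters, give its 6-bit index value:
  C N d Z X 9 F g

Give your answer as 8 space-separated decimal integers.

Answer: 2 13 29 25 23 61 5 32

Derivation:
'C': A..Z range, ord('C') − ord('A') = 2
'N': A..Z range, ord('N') − ord('A') = 13
'd': a..z range, 26 + ord('d') − ord('a') = 29
'Z': A..Z range, ord('Z') − ord('A') = 25
'X': A..Z range, ord('X') − ord('A') = 23
'9': 0..9 range, 52 + ord('9') − ord('0') = 61
'F': A..Z range, ord('F') − ord('A') = 5
'g': a..z range, 26 + ord('g') − ord('a') = 32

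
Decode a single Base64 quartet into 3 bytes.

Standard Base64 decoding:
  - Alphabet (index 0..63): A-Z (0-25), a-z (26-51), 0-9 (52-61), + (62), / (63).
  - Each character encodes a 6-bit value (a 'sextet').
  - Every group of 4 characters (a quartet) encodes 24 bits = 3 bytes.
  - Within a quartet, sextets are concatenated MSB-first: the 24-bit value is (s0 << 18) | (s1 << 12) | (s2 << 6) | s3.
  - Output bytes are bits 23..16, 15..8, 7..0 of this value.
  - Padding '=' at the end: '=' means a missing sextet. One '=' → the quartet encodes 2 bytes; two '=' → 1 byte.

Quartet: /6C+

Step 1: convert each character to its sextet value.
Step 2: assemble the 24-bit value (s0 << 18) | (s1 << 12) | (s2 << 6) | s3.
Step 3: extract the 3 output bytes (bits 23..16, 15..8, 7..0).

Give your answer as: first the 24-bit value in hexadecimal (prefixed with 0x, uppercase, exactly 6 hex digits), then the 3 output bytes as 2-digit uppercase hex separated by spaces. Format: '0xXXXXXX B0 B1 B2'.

Sextets: /=63, 6=58, C=2, +=62
24-bit: (63<<18) | (58<<12) | (2<<6) | 62
      = 0xFC0000 | 0x03A000 | 0x000080 | 0x00003E
      = 0xFFA0BE
Bytes: (v>>16)&0xFF=FF, (v>>8)&0xFF=A0, v&0xFF=BE

Answer: 0xFFA0BE FF A0 BE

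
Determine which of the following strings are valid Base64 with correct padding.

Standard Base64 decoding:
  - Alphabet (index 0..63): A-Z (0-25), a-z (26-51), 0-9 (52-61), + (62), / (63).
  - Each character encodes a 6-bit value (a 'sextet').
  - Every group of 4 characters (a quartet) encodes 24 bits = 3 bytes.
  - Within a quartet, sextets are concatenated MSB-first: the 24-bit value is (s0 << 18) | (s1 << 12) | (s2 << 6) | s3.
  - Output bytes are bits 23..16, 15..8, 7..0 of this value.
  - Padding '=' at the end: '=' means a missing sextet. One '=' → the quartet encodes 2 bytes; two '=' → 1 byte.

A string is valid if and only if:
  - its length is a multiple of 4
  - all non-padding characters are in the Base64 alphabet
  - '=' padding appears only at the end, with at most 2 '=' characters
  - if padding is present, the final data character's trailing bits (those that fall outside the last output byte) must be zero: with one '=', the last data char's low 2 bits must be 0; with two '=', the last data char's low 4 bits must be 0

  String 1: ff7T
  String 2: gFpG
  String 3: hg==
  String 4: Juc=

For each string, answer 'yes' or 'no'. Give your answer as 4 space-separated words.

String 1: 'ff7T' → valid
String 2: 'gFpG' → valid
String 3: 'hg==' → valid
String 4: 'Juc=' → valid

Answer: yes yes yes yes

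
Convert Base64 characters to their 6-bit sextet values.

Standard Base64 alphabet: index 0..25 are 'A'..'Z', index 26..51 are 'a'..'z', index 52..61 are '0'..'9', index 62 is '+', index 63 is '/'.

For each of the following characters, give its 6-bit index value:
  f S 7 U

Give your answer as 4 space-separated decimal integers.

'f': a..z range, 26 + ord('f') − ord('a') = 31
'S': A..Z range, ord('S') − ord('A') = 18
'7': 0..9 range, 52 + ord('7') − ord('0') = 59
'U': A..Z range, ord('U') − ord('A') = 20

Answer: 31 18 59 20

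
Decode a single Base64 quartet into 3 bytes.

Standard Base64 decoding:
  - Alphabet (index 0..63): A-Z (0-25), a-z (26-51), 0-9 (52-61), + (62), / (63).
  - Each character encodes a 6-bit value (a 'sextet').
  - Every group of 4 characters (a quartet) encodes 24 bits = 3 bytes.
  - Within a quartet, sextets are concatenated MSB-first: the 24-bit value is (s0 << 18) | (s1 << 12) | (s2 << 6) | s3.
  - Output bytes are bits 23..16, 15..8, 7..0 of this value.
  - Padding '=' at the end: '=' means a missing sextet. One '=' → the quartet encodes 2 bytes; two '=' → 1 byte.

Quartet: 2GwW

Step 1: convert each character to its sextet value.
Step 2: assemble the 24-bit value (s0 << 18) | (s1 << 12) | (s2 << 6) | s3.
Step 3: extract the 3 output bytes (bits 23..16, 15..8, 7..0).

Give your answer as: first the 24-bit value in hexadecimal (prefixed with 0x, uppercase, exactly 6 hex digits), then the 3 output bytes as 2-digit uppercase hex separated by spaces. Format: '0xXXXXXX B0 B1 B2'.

Sextets: 2=54, G=6, w=48, W=22
24-bit: (54<<18) | (6<<12) | (48<<6) | 22
      = 0xD80000 | 0x006000 | 0x000C00 | 0x000016
      = 0xD86C16
Bytes: (v>>16)&0xFF=D8, (v>>8)&0xFF=6C, v&0xFF=16

Answer: 0xD86C16 D8 6C 16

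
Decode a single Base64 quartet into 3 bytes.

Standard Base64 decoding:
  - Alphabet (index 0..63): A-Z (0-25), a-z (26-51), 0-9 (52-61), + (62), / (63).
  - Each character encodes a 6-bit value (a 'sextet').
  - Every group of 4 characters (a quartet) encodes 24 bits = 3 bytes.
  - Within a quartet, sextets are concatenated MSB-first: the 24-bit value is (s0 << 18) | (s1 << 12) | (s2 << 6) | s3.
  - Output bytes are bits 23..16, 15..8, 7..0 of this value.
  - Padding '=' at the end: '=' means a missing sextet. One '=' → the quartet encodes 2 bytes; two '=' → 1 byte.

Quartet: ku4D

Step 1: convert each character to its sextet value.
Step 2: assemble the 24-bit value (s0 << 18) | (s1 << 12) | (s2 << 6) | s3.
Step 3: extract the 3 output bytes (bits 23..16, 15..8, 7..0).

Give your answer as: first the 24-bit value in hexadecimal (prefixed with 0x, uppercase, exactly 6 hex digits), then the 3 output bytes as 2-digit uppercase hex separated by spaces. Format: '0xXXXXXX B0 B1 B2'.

Sextets: k=36, u=46, 4=56, D=3
24-bit: (36<<18) | (46<<12) | (56<<6) | 3
      = 0x900000 | 0x02E000 | 0x000E00 | 0x000003
      = 0x92EE03
Bytes: (v>>16)&0xFF=92, (v>>8)&0xFF=EE, v&0xFF=03

Answer: 0x92EE03 92 EE 03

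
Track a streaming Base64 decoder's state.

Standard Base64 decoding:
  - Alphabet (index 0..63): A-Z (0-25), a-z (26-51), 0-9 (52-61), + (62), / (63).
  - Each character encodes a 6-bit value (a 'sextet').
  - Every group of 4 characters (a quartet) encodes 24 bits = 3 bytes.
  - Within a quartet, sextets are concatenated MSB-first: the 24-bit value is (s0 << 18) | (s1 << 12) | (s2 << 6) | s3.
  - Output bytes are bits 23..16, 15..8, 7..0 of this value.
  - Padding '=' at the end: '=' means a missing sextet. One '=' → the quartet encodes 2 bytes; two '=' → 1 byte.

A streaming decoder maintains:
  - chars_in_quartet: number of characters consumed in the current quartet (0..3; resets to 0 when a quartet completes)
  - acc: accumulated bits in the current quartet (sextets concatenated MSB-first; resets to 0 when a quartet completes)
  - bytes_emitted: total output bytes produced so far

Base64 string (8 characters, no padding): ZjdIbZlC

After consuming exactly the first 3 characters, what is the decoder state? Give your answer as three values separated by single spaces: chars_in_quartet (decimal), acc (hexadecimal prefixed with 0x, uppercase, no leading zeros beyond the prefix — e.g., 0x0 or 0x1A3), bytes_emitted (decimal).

Answer: 3 0x198DD 0

Derivation:
After char 0 ('Z'=25): chars_in_quartet=1 acc=0x19 bytes_emitted=0
After char 1 ('j'=35): chars_in_quartet=2 acc=0x663 bytes_emitted=0
After char 2 ('d'=29): chars_in_quartet=3 acc=0x198DD bytes_emitted=0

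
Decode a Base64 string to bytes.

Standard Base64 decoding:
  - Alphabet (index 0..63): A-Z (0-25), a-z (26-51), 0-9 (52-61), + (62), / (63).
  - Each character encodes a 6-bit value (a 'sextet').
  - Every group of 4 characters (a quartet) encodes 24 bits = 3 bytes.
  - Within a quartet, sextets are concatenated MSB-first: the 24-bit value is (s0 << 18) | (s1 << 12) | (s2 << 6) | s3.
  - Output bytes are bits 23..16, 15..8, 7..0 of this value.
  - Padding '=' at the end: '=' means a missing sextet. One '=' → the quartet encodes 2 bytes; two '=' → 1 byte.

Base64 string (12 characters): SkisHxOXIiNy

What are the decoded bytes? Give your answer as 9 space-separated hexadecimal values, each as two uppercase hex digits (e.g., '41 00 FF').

Answer: 4A 48 AC 1F 13 97 22 23 72

Derivation:
After char 0 ('S'=18): chars_in_quartet=1 acc=0x12 bytes_emitted=0
After char 1 ('k'=36): chars_in_quartet=2 acc=0x4A4 bytes_emitted=0
After char 2 ('i'=34): chars_in_quartet=3 acc=0x12922 bytes_emitted=0
After char 3 ('s'=44): chars_in_quartet=4 acc=0x4A48AC -> emit 4A 48 AC, reset; bytes_emitted=3
After char 4 ('H'=7): chars_in_quartet=1 acc=0x7 bytes_emitted=3
After char 5 ('x'=49): chars_in_quartet=2 acc=0x1F1 bytes_emitted=3
After char 6 ('O'=14): chars_in_quartet=3 acc=0x7C4E bytes_emitted=3
After char 7 ('X'=23): chars_in_quartet=4 acc=0x1F1397 -> emit 1F 13 97, reset; bytes_emitted=6
After char 8 ('I'=8): chars_in_quartet=1 acc=0x8 bytes_emitted=6
After char 9 ('i'=34): chars_in_quartet=2 acc=0x222 bytes_emitted=6
After char 10 ('N'=13): chars_in_quartet=3 acc=0x888D bytes_emitted=6
After char 11 ('y'=50): chars_in_quartet=4 acc=0x222372 -> emit 22 23 72, reset; bytes_emitted=9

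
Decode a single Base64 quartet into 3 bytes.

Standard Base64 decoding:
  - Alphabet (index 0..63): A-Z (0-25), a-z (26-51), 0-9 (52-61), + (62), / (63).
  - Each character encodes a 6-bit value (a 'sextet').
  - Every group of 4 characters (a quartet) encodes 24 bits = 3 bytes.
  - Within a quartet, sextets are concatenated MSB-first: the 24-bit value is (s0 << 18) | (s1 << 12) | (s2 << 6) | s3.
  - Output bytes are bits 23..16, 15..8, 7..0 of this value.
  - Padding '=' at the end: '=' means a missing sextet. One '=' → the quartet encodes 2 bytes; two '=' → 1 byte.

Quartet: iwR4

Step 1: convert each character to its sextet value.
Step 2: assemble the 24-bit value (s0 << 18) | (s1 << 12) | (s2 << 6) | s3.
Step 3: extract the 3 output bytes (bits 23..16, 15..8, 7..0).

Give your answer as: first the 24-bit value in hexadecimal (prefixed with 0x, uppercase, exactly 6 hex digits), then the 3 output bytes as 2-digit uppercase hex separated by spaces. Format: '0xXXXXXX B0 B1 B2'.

Sextets: i=34, w=48, R=17, 4=56
24-bit: (34<<18) | (48<<12) | (17<<6) | 56
      = 0x880000 | 0x030000 | 0x000440 | 0x000038
      = 0x8B0478
Bytes: (v>>16)&0xFF=8B, (v>>8)&0xFF=04, v&0xFF=78

Answer: 0x8B0478 8B 04 78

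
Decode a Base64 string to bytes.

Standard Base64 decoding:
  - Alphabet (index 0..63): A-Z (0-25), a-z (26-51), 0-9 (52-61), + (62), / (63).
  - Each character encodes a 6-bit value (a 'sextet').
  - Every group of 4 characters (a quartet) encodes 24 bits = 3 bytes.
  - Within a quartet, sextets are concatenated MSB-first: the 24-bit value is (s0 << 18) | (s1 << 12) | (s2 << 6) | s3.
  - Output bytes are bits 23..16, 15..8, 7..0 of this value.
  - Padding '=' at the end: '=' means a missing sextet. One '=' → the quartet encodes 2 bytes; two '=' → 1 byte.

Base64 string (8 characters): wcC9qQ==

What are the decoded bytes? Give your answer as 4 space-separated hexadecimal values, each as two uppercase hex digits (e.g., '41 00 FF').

Answer: C1 C0 BD A9

Derivation:
After char 0 ('w'=48): chars_in_quartet=1 acc=0x30 bytes_emitted=0
After char 1 ('c'=28): chars_in_quartet=2 acc=0xC1C bytes_emitted=0
After char 2 ('C'=2): chars_in_quartet=3 acc=0x30702 bytes_emitted=0
After char 3 ('9'=61): chars_in_quartet=4 acc=0xC1C0BD -> emit C1 C0 BD, reset; bytes_emitted=3
After char 4 ('q'=42): chars_in_quartet=1 acc=0x2A bytes_emitted=3
After char 5 ('Q'=16): chars_in_quartet=2 acc=0xA90 bytes_emitted=3
Padding '==': partial quartet acc=0xA90 -> emit A9; bytes_emitted=4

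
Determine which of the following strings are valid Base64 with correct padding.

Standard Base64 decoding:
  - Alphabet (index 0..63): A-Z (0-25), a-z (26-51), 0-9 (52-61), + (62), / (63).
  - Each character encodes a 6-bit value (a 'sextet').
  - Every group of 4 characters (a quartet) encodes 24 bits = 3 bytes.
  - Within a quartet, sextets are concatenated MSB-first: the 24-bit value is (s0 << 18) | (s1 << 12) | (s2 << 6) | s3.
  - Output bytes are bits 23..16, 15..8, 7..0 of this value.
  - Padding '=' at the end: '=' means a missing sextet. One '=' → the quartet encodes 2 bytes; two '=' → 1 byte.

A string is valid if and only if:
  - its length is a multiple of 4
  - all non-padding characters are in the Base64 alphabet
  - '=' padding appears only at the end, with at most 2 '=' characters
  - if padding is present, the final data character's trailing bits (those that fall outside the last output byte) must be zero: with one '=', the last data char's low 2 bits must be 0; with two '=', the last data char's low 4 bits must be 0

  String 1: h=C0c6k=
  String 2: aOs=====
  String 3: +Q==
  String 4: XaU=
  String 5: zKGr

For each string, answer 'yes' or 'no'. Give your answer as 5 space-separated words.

Answer: no no yes yes yes

Derivation:
String 1: 'h=C0c6k=' → invalid (bad char(s): ['=']; '=' in middle)
String 2: 'aOs=====' → invalid (5 pad chars (max 2))
String 3: '+Q==' → valid
String 4: 'XaU=' → valid
String 5: 'zKGr' → valid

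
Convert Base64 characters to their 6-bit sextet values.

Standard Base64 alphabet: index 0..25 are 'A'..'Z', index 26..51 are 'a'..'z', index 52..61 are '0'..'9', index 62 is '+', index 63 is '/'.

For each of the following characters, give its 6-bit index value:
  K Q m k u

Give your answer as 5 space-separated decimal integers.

'K': A..Z range, ord('K') − ord('A') = 10
'Q': A..Z range, ord('Q') − ord('A') = 16
'm': a..z range, 26 + ord('m') − ord('a') = 38
'k': a..z range, 26 + ord('k') − ord('a') = 36
'u': a..z range, 26 + ord('u') − ord('a') = 46

Answer: 10 16 38 36 46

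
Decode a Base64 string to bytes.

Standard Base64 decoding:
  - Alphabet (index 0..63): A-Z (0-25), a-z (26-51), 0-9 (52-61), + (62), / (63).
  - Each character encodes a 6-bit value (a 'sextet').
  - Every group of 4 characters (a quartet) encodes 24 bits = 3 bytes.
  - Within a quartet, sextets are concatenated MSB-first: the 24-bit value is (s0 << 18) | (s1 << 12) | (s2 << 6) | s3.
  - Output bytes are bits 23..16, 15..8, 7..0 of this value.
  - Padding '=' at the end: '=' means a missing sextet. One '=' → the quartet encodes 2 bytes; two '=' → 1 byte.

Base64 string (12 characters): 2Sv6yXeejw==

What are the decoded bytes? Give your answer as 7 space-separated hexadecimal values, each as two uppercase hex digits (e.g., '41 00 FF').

After char 0 ('2'=54): chars_in_quartet=1 acc=0x36 bytes_emitted=0
After char 1 ('S'=18): chars_in_quartet=2 acc=0xD92 bytes_emitted=0
After char 2 ('v'=47): chars_in_quartet=3 acc=0x364AF bytes_emitted=0
After char 3 ('6'=58): chars_in_quartet=4 acc=0xD92BFA -> emit D9 2B FA, reset; bytes_emitted=3
After char 4 ('y'=50): chars_in_quartet=1 acc=0x32 bytes_emitted=3
After char 5 ('X'=23): chars_in_quartet=2 acc=0xC97 bytes_emitted=3
After char 6 ('e'=30): chars_in_quartet=3 acc=0x325DE bytes_emitted=3
After char 7 ('e'=30): chars_in_quartet=4 acc=0xC9779E -> emit C9 77 9E, reset; bytes_emitted=6
After char 8 ('j'=35): chars_in_quartet=1 acc=0x23 bytes_emitted=6
After char 9 ('w'=48): chars_in_quartet=2 acc=0x8F0 bytes_emitted=6
Padding '==': partial quartet acc=0x8F0 -> emit 8F; bytes_emitted=7

Answer: D9 2B FA C9 77 9E 8F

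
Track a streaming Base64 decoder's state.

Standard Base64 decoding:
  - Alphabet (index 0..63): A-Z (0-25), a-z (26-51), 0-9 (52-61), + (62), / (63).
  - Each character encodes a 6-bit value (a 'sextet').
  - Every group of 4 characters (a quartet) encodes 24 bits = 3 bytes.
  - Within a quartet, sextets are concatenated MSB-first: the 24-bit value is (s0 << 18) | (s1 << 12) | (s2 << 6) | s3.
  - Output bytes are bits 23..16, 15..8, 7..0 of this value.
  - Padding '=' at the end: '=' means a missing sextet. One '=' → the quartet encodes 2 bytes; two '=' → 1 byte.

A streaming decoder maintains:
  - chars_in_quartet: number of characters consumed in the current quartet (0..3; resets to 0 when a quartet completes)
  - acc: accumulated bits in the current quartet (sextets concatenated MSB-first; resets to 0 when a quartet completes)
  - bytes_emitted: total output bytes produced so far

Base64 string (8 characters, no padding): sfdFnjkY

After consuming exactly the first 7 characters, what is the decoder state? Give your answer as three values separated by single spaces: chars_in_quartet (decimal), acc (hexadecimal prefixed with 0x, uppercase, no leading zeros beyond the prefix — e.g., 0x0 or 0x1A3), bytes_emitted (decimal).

Answer: 3 0x278E4 3

Derivation:
After char 0 ('s'=44): chars_in_quartet=1 acc=0x2C bytes_emitted=0
After char 1 ('f'=31): chars_in_quartet=2 acc=0xB1F bytes_emitted=0
After char 2 ('d'=29): chars_in_quartet=3 acc=0x2C7DD bytes_emitted=0
After char 3 ('F'=5): chars_in_quartet=4 acc=0xB1F745 -> emit B1 F7 45, reset; bytes_emitted=3
After char 4 ('n'=39): chars_in_quartet=1 acc=0x27 bytes_emitted=3
After char 5 ('j'=35): chars_in_quartet=2 acc=0x9E3 bytes_emitted=3
After char 6 ('k'=36): chars_in_quartet=3 acc=0x278E4 bytes_emitted=3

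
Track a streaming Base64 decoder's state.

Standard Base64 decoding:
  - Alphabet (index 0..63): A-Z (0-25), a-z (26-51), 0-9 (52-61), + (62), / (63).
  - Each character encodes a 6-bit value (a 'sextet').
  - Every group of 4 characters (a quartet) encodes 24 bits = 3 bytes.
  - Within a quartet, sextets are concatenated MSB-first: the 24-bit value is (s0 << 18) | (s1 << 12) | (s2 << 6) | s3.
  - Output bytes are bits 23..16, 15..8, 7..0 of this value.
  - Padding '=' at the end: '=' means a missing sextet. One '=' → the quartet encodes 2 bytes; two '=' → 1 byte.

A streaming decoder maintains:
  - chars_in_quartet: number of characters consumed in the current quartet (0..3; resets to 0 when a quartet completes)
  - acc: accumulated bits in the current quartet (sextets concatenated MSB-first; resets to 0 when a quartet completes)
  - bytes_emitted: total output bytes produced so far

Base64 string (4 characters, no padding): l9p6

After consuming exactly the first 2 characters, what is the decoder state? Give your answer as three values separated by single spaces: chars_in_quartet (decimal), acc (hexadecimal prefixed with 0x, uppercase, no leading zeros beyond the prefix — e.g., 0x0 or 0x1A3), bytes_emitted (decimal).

Answer: 2 0x97D 0

Derivation:
After char 0 ('l'=37): chars_in_quartet=1 acc=0x25 bytes_emitted=0
After char 1 ('9'=61): chars_in_quartet=2 acc=0x97D bytes_emitted=0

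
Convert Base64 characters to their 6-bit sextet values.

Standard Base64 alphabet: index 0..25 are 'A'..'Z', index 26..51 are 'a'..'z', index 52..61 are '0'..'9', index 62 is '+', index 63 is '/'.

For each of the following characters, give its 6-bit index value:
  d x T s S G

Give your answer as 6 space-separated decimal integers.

Answer: 29 49 19 44 18 6

Derivation:
'd': a..z range, 26 + ord('d') − ord('a') = 29
'x': a..z range, 26 + ord('x') − ord('a') = 49
'T': A..Z range, ord('T') − ord('A') = 19
's': a..z range, 26 + ord('s') − ord('a') = 44
'S': A..Z range, ord('S') − ord('A') = 18
'G': A..Z range, ord('G') − ord('A') = 6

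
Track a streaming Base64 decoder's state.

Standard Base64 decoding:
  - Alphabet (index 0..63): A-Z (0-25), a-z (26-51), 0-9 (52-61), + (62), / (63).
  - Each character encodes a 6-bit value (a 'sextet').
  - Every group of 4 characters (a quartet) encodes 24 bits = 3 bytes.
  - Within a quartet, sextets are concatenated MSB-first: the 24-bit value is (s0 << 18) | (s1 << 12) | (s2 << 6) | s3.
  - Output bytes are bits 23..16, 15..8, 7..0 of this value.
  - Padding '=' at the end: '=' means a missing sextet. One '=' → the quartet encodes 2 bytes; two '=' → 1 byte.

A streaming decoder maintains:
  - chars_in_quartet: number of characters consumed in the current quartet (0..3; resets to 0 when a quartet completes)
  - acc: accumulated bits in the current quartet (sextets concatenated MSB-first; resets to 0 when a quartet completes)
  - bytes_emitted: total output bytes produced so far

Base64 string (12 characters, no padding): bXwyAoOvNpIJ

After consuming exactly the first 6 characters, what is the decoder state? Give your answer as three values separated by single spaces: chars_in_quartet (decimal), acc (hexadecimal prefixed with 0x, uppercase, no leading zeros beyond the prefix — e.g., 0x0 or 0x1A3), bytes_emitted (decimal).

After char 0 ('b'=27): chars_in_quartet=1 acc=0x1B bytes_emitted=0
After char 1 ('X'=23): chars_in_quartet=2 acc=0x6D7 bytes_emitted=0
After char 2 ('w'=48): chars_in_quartet=3 acc=0x1B5F0 bytes_emitted=0
After char 3 ('y'=50): chars_in_quartet=4 acc=0x6D7C32 -> emit 6D 7C 32, reset; bytes_emitted=3
After char 4 ('A'=0): chars_in_quartet=1 acc=0x0 bytes_emitted=3
After char 5 ('o'=40): chars_in_quartet=2 acc=0x28 bytes_emitted=3

Answer: 2 0x28 3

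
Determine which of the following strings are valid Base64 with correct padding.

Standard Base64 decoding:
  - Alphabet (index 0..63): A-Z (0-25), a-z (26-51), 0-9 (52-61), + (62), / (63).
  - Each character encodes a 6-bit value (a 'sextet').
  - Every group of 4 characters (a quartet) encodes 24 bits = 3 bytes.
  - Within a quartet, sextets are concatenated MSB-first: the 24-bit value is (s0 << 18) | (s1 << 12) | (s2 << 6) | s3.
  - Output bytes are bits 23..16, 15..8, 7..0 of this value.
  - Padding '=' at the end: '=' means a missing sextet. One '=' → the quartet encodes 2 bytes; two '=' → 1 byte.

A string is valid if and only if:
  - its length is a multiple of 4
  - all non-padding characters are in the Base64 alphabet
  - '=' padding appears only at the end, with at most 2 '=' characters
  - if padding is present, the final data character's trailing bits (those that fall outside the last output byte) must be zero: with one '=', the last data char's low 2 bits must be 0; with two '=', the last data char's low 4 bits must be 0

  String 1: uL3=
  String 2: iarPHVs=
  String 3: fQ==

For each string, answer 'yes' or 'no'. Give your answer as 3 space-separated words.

String 1: 'uL3=' → invalid (bad trailing bits)
String 2: 'iarPHVs=' → valid
String 3: 'fQ==' → valid

Answer: no yes yes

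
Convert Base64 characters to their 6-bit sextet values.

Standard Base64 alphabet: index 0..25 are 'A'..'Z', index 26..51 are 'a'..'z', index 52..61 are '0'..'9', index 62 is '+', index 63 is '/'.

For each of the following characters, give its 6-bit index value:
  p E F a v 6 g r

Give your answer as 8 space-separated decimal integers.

'p': a..z range, 26 + ord('p') − ord('a') = 41
'E': A..Z range, ord('E') − ord('A') = 4
'F': A..Z range, ord('F') − ord('A') = 5
'a': a..z range, 26 + ord('a') − ord('a') = 26
'v': a..z range, 26 + ord('v') − ord('a') = 47
'6': 0..9 range, 52 + ord('6') − ord('0') = 58
'g': a..z range, 26 + ord('g') − ord('a') = 32
'r': a..z range, 26 + ord('r') − ord('a') = 43

Answer: 41 4 5 26 47 58 32 43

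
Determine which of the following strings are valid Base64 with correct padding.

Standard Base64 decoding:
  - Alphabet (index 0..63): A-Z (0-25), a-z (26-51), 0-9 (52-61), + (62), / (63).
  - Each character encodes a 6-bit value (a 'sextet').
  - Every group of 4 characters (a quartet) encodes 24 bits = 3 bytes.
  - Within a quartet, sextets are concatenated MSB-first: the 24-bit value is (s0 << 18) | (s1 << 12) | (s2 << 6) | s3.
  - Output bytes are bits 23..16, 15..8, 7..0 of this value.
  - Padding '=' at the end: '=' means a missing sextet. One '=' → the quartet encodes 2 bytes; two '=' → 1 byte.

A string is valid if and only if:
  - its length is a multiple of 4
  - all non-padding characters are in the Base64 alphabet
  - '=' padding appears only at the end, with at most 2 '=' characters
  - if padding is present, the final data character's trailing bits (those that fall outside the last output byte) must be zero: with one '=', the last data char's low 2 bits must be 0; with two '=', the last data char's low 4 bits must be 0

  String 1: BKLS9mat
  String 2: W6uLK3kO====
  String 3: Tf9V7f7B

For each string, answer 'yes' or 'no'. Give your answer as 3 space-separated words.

String 1: 'BKLS9mat' → valid
String 2: 'W6uLK3kO====' → invalid (4 pad chars (max 2))
String 3: 'Tf9V7f7B' → valid

Answer: yes no yes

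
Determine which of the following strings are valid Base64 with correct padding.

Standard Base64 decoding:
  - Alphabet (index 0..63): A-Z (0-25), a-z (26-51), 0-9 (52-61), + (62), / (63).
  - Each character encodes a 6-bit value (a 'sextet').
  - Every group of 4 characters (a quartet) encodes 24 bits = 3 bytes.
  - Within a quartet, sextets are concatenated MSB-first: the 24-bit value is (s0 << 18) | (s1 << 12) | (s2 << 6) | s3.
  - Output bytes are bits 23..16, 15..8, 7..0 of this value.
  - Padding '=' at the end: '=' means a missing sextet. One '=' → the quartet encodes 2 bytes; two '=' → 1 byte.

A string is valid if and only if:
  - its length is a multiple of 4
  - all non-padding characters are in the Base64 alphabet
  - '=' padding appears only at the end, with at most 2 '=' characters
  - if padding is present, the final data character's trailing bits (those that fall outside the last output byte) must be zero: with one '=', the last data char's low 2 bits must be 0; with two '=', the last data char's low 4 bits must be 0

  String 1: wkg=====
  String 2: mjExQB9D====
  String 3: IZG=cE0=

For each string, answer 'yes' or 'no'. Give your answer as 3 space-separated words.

String 1: 'wkg=====' → invalid (5 pad chars (max 2))
String 2: 'mjExQB9D====' → invalid (4 pad chars (max 2))
String 3: 'IZG=cE0=' → invalid (bad char(s): ['=']; '=' in middle)

Answer: no no no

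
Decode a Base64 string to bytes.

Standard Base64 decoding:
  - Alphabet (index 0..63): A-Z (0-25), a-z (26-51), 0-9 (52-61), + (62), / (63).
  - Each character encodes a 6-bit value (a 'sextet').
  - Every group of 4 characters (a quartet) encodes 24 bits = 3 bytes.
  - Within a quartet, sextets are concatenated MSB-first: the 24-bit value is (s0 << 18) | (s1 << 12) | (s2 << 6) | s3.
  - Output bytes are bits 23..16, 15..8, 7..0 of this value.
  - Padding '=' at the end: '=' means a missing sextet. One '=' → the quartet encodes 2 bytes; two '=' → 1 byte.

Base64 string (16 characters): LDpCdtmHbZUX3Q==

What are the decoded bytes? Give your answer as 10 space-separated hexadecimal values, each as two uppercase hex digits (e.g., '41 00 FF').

Answer: 2C 3A 42 76 D9 87 6D 95 17 DD

Derivation:
After char 0 ('L'=11): chars_in_quartet=1 acc=0xB bytes_emitted=0
After char 1 ('D'=3): chars_in_quartet=2 acc=0x2C3 bytes_emitted=0
After char 2 ('p'=41): chars_in_quartet=3 acc=0xB0E9 bytes_emitted=0
After char 3 ('C'=2): chars_in_quartet=4 acc=0x2C3A42 -> emit 2C 3A 42, reset; bytes_emitted=3
After char 4 ('d'=29): chars_in_quartet=1 acc=0x1D bytes_emitted=3
After char 5 ('t'=45): chars_in_quartet=2 acc=0x76D bytes_emitted=3
After char 6 ('m'=38): chars_in_quartet=3 acc=0x1DB66 bytes_emitted=3
After char 7 ('H'=7): chars_in_quartet=4 acc=0x76D987 -> emit 76 D9 87, reset; bytes_emitted=6
After char 8 ('b'=27): chars_in_quartet=1 acc=0x1B bytes_emitted=6
After char 9 ('Z'=25): chars_in_quartet=2 acc=0x6D9 bytes_emitted=6
After char 10 ('U'=20): chars_in_quartet=3 acc=0x1B654 bytes_emitted=6
After char 11 ('X'=23): chars_in_quartet=4 acc=0x6D9517 -> emit 6D 95 17, reset; bytes_emitted=9
After char 12 ('3'=55): chars_in_quartet=1 acc=0x37 bytes_emitted=9
After char 13 ('Q'=16): chars_in_quartet=2 acc=0xDD0 bytes_emitted=9
Padding '==': partial quartet acc=0xDD0 -> emit DD; bytes_emitted=10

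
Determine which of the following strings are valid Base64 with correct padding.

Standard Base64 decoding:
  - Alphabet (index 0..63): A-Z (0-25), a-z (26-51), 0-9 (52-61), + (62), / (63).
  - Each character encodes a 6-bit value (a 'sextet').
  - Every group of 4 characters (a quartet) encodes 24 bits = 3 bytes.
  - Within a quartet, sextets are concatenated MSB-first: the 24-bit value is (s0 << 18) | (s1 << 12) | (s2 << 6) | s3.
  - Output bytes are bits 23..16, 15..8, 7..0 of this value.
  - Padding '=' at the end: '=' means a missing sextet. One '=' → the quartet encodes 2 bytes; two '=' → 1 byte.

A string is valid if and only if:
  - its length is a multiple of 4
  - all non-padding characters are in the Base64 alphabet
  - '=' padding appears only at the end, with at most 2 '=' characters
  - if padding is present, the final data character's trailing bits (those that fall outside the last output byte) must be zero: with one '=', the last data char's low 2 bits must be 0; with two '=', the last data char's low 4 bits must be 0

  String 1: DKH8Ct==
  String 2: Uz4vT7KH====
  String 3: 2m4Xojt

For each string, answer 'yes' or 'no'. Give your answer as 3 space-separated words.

String 1: 'DKH8Ct==' → invalid (bad trailing bits)
String 2: 'Uz4vT7KH====' → invalid (4 pad chars (max 2))
String 3: '2m4Xojt' → invalid (len=7 not mult of 4)

Answer: no no no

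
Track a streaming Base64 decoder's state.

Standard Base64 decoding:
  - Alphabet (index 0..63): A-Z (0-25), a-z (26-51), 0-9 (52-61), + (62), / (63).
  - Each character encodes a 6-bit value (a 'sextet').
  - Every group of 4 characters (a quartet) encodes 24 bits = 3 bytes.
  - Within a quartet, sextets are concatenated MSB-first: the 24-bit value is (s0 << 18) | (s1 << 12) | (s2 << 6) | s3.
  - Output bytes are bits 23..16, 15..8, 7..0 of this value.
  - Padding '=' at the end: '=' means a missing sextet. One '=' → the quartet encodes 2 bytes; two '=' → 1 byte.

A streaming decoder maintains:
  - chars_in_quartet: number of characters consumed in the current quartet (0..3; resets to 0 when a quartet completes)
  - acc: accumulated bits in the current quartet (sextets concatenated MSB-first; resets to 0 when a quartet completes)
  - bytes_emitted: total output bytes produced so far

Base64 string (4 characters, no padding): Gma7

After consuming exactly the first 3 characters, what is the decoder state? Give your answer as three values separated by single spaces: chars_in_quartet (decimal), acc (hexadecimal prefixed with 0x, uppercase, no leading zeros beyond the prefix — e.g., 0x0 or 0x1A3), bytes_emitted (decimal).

Answer: 3 0x699A 0

Derivation:
After char 0 ('G'=6): chars_in_quartet=1 acc=0x6 bytes_emitted=0
After char 1 ('m'=38): chars_in_quartet=2 acc=0x1A6 bytes_emitted=0
After char 2 ('a'=26): chars_in_quartet=3 acc=0x699A bytes_emitted=0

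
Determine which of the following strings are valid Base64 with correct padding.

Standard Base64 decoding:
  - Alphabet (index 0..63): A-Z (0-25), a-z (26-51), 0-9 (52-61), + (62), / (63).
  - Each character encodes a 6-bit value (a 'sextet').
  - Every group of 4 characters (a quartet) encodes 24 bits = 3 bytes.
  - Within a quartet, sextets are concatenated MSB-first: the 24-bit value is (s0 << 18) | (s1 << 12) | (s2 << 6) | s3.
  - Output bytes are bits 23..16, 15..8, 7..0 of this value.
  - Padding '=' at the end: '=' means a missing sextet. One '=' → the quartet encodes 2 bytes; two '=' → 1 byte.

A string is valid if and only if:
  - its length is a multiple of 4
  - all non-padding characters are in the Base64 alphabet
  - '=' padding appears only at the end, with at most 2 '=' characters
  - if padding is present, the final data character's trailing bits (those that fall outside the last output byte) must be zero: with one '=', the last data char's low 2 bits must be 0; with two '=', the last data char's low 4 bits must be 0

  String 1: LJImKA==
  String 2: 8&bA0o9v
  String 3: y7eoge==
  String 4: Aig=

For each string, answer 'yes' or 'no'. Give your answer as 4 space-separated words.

String 1: 'LJImKA==' → valid
String 2: '8&bA0o9v' → invalid (bad char(s): ['&'])
String 3: 'y7eoge==' → invalid (bad trailing bits)
String 4: 'Aig=' → valid

Answer: yes no no yes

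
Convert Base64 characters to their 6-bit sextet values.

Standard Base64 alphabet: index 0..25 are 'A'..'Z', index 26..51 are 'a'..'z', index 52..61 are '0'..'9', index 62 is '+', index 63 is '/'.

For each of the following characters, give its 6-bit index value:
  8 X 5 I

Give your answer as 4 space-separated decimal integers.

Answer: 60 23 57 8

Derivation:
'8': 0..9 range, 52 + ord('8') − ord('0') = 60
'X': A..Z range, ord('X') − ord('A') = 23
'5': 0..9 range, 52 + ord('5') − ord('0') = 57
'I': A..Z range, ord('I') − ord('A') = 8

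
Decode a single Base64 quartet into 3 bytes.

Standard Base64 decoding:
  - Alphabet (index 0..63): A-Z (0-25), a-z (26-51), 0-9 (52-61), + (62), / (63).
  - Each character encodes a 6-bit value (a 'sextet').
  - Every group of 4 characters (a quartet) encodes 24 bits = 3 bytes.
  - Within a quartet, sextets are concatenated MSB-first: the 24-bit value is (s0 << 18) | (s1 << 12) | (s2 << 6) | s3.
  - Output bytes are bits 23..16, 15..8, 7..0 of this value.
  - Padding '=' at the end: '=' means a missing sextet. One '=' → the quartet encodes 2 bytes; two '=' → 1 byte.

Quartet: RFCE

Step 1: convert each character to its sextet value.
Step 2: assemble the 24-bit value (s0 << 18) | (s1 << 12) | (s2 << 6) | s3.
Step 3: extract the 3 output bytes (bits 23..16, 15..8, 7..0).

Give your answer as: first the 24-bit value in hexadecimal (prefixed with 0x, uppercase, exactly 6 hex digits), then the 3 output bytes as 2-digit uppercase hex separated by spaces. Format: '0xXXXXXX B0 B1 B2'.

Answer: 0x445084 44 50 84

Derivation:
Sextets: R=17, F=5, C=2, E=4
24-bit: (17<<18) | (5<<12) | (2<<6) | 4
      = 0x440000 | 0x005000 | 0x000080 | 0x000004
      = 0x445084
Bytes: (v>>16)&0xFF=44, (v>>8)&0xFF=50, v&0xFF=84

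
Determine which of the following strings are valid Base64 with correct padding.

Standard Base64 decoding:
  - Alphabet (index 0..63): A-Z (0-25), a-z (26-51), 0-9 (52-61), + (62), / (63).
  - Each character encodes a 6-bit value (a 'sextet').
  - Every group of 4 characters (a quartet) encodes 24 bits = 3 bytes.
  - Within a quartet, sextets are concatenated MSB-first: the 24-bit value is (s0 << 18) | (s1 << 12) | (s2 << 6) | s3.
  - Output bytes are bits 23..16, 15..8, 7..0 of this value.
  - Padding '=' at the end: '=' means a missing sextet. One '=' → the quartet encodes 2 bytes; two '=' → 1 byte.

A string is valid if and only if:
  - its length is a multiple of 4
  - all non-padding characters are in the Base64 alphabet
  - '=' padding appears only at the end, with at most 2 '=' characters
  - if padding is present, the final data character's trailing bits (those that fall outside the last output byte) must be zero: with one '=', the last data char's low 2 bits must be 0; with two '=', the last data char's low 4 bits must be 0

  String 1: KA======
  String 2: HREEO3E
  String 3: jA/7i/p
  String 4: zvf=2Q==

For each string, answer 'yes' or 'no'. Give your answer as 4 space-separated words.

String 1: 'KA======' → invalid (6 pad chars (max 2))
String 2: 'HREEO3E' → invalid (len=7 not mult of 4)
String 3: 'jA/7i/p' → invalid (len=7 not mult of 4)
String 4: 'zvf=2Q==' → invalid (bad char(s): ['=']; '=' in middle)

Answer: no no no no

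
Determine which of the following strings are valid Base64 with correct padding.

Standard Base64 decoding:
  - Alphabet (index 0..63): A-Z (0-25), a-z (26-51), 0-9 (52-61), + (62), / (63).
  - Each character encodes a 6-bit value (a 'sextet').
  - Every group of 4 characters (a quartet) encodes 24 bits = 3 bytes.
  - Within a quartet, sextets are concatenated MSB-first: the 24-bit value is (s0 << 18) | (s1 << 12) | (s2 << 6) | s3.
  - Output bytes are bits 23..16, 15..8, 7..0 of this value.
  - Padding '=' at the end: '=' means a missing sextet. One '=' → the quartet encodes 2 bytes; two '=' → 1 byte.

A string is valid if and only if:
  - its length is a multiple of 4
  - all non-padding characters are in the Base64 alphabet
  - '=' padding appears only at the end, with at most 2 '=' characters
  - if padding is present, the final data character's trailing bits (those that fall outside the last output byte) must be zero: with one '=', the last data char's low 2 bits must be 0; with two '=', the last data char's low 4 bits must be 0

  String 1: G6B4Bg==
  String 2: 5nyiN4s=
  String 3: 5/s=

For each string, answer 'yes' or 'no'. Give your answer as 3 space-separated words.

String 1: 'G6B4Bg==' → valid
String 2: '5nyiN4s=' → valid
String 3: '5/s=' → valid

Answer: yes yes yes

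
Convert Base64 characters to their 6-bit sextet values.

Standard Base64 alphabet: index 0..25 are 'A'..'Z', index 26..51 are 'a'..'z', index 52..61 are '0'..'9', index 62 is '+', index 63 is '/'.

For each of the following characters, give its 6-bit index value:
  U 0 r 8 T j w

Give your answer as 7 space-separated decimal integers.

'U': A..Z range, ord('U') − ord('A') = 20
'0': 0..9 range, 52 + ord('0') − ord('0') = 52
'r': a..z range, 26 + ord('r') − ord('a') = 43
'8': 0..9 range, 52 + ord('8') − ord('0') = 60
'T': A..Z range, ord('T') − ord('A') = 19
'j': a..z range, 26 + ord('j') − ord('a') = 35
'w': a..z range, 26 + ord('w') − ord('a') = 48

Answer: 20 52 43 60 19 35 48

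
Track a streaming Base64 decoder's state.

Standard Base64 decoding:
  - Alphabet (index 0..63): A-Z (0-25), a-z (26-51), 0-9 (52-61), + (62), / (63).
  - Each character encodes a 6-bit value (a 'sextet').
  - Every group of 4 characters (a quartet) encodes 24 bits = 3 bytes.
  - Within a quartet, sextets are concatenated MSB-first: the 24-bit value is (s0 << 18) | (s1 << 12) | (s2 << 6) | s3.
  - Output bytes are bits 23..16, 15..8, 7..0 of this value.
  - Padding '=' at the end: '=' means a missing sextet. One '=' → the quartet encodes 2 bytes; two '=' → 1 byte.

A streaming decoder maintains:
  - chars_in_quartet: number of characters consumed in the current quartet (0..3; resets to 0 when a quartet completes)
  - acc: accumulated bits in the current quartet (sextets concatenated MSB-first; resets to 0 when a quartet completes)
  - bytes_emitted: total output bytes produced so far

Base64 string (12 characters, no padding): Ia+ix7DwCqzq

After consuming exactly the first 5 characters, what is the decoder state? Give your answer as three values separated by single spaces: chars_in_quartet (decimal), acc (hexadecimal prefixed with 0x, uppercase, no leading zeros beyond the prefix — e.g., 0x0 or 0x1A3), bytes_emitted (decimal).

Answer: 1 0x31 3

Derivation:
After char 0 ('I'=8): chars_in_quartet=1 acc=0x8 bytes_emitted=0
After char 1 ('a'=26): chars_in_quartet=2 acc=0x21A bytes_emitted=0
After char 2 ('+'=62): chars_in_quartet=3 acc=0x86BE bytes_emitted=0
After char 3 ('i'=34): chars_in_quartet=4 acc=0x21AFA2 -> emit 21 AF A2, reset; bytes_emitted=3
After char 4 ('x'=49): chars_in_quartet=1 acc=0x31 bytes_emitted=3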